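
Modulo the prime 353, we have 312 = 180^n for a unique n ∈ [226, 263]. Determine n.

258

Compute 180^226 mod 353 = 93, then multiply by 180 repeatedly:
  180^226=93  180^227=149  180^228=345  180^229=325  180^230=255
  180^231=10  180^232=35  180^233=299  180^234=164  180^235=221
  180^236=244  180^237=148  180^238=165  180^239=48  180^240=168
  180^241=235  180^242=293  180^243=143  180^244=324  180^245=75
  180^246=86  180^247=301  180^248=171  180^249=69  180^250=65
  180^251=51  180^252=2  180^253=7  180^254=201  180^255=174
  180^256=256  180^257=190  180^258=312
Found 312 at exponent 258.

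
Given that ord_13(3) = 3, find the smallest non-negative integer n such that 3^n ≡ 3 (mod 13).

1

Successive powers of 3 modulo 13:
  3^0=1  3^1=3
So 3^1 ≡ 3 (mod 13), giving n = 1.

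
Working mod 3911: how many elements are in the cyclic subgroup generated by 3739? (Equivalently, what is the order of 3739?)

The order of 3739 must divide p − 1 = 3910 = 2 · 5 · 17 · 23.
Divisors: 1, 2, 5, 10, 17, 23, 34, 46, 85, 115, 170, 230, 391, 782, 1955, 3910.
Check each in increasing order: 3739^1 ≡ 3739;  3739^2 ≡ 2207;  3739^5 ≡ 1015;  3739^10 ≡ 1632;  3739^17 ≡ 1089;  3739^23 ≡ 1.
Smallest exponent giving 1 is 23.

23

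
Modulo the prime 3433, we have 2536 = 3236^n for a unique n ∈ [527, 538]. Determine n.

Compute 3236^527 mod 3433 = 1515, then multiply by 3236 repeatedly:
  3236^527=1515  3236^528=216  3236^529=2077  3236^530=2791  3236^531=2886
  3236^532=1336  3236^533=1149  3236^534=225  3236^535=304  3236^536=1906
  3236^537=2148  3236^538=2536
Found 2536 at exponent 538.

538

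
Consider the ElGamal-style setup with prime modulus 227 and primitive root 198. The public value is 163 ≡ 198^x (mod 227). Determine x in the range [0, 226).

29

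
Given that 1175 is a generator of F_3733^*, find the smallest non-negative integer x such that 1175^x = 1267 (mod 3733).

2241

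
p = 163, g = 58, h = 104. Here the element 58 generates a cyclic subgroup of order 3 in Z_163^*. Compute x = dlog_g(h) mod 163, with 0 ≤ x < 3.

Successive powers of 58 modulo 163:
  58^0=1  58^1=58  58^2=104
So 58^2 ≡ 104 (mod 163), giving x = 2.

2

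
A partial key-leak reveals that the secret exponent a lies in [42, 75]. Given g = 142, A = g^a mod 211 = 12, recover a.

Compute 142^42 mod 211 = 71, then multiply by 142 repeatedly:
  142^42=71  142^43=165  142^44=9  142^45=12
Found 12 at exponent 45.

45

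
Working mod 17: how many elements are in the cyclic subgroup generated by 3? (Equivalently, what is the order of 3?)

16

The order of 3 must divide p − 1 = 16 = 2^4.
Divisors: 1, 2, 4, 8, 16.
Check each in increasing order: 3^1 ≡ 3;  3^2 ≡ 9;  3^4 ≡ 13;  3^8 ≡ 16;  3^16 ≡ 1.
Smallest exponent giving 1 is 16.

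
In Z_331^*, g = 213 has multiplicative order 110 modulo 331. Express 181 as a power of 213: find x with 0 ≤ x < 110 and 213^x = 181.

11

Successive powers of 213 modulo 331:
  213^0=1  213^1=213  213^2=22  213^3=52  213^4=153  213^5=151
  213^6=56  213^7=12  213^8=239  213^9=264  213^10=293  213^11=181
So 213^11 ≡ 181 (mod 331), giving x = 11.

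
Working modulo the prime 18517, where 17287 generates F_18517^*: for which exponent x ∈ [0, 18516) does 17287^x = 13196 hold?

Baby-step giant-step with m = ceil(sqrt(18516)) = 137.
Baby table (17287^j mod 18517 for j=0..136):
  0:1  1:17287  2:13023  3:17432  4:1326  5:17033  6:10654  7:5616
  8:17678  9:13535  10:17250  11:2982  12:17023  13:4437  14:5005  15:10011
  16:275  17:13573  18:7544  19:16414  20:12827  21:17791  22:4164  23:7489
  24:9996  25:208  26:3398  27:5302  28:15041  29:16570  30:6117  31:12509
  32:1557  33:10658  34:696  35:14219  36:9195  37:4037  38:15563  39:4088
  40:8384  41:1649  42:8600  43:13724  44:6984  45:1568  46:15645  47:14330
  48:2284  49:5264  50:6230  51:3138  52:10313  53:17672  54:2398  55:13180
  56:9492  57:9067  58:13341  59:15149  60:13349  61:5309  62:6431  63:15146
  64:17039  65:3274  66:9686  67:11168  68:2974  69:8346  70:11355  71:13685
  72:17920  73:12147  74:2409  75:18167  76:4609  77:15649  78:9410  79:17342
  80:924  81:11534  82:15719  83:15895  84:3102  85:17559  86:11769  87:4424
  88:2478  89:7365  90:14380  91:14852  92:8319  93:7531  94:13887  95:10181
  96:13379  97:5443  98:8264  99:1113  100:1268  101:14305  102:14517  103:12995
  104:14838  105:7022  106:10379  107:10560  108:10134  109:15638  110:4423  111:3708
  112:12859  113:15465  114:13526  115:9803  116:15394  117:8271  118:11020  119:18361
  120:6710  121:5282  122:2607  123:15348  124:9300  125:4506  126:12720  127:1265
  128:17995  129:12482  130:16250  131:10860  132:11474  133:15451  134:12229  135:12651
  136:12067
Giant step factor: 17287^(-137) ≡ 11751 (mod 18517).
Scan 13196·11751^i mod 18517 for i = 0, 1, …:
  i=0: 13196   i=1: 4838   i=2: 4148   i=3: 6404
  i=4: 316   i=5: 9916   i=6: 13952   i=7: 434
  i=8: 7759   i=9: 16818     …   i=19: 1829
  i=20: 12859
Match at i=20, j=112: x = 20·137 + 112 = 2852.

2852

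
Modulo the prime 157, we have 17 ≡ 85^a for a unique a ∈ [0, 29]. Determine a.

20

Compute 85^0 mod 157 = 1, then multiply by 85 repeatedly:
  85^0=1  85^1=85  85^2=3  85^3=98  85^4=9
  85^5=137  85^6=27  85^7=97  85^8=81  85^9=134
  85^10=86  85^11=88  85^12=101  85^13=107  85^14=146
  85^15=7  85^16=124  85^17=21  85^18=58  85^19=63
  85^20=17
Found 17 at exponent 20.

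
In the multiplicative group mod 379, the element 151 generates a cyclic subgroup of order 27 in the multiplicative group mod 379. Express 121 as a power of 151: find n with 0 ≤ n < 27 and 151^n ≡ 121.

Successive powers of 151 modulo 379:
  151^0=1  151^1=151  151^2=61  151^3=115  151^4=310  151^5=193
  151^6=339  151^7=24  151^8=213  151^9=327  151^10=107  151^11=239
  151^12=84  151^13=177  151^14=197  151^15=185  151^16=268  151^17=294
  151^18=51  151^19=121
So 151^19 ≡ 121 (mod 379), giving n = 19.

19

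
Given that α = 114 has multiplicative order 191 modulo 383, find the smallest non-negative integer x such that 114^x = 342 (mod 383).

50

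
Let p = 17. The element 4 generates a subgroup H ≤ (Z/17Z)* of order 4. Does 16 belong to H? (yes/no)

yes

⟨4⟩ has order 4; its elements mod 17 are {1, 4, 13, 16}.
16 is in this set.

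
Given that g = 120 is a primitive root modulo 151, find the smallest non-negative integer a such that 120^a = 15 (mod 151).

Baby-step giant-step with m = ceil(sqrt(150)) = 13.
Baby table (120^j mod 151 for j=0..12):
  0:1  1:120  2:55  3:107  4:5  5:147  6:124  7:82
  8:25  9:131  10:16  11:108  12:125
Giant step factor: 120^(-13) ≡ 77 (mod 151).
Scan 15·77^i mod 151 for i = 0, 1, …:
  i=0: 15   i=1: 98   i=2: 147
Match at i=2, j=5: a = 2·13 + 5 = 31.

31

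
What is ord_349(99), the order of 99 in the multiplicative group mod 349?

348

The order of 99 must divide p − 1 = 348 = 2^2 · 3 · 29.
Divisors: 1, 2, 3, 4, 6, 12, 29, 58, 87, 116, 174, 348.
Check each in increasing order: 99^1 ≡ 99;  99^2 ≡ 29;  99^3 ≡ 79;  99^4 ≡ 143;  99^6 ≡ 308;  99^12 ≡ 285;  99^29 ≡ 24;  99^58 ≡ 227;  99^87 ≡ 213;  99^116 ≡ 226;  99^174 ≡ 348;  99^348 ≡ 1.
Smallest exponent giving 1 is 348.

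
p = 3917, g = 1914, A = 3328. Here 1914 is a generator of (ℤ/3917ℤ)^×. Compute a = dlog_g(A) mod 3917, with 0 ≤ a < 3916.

322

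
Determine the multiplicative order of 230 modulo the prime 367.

122

The order of 230 must divide p − 1 = 366 = 2 · 3 · 61.
Divisors: 1, 2, 3, 6, 61, 122, 183, 366.
Check each in increasing order: 230^1 ≡ 230;  230^2 ≡ 52;  230^3 ≡ 216;  230^6 ≡ 47;  230^61 ≡ 366;  230^122 ≡ 1.
Smallest exponent giving 1 is 122.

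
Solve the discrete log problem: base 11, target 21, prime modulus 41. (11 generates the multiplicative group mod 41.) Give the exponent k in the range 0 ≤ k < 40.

18

Successive powers of 11 modulo 41:
  11^0=1  11^1=11  11^2=39  11^3=19  11^4=4  11^5=3
  11^6=33  11^7=35  11^8=16  11^9=12  11^10=9  11^11=17
  11^12=23  11^13=7  11^14=36  11^15=27  11^16=10  11^17=28
  11^18=21
So 11^18 ≡ 21 (mod 41), giving k = 18.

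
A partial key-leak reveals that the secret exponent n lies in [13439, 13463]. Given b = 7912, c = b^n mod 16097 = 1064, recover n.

13442

Compute 7912^13439 mod 16097 = 2910, then multiply by 7912 repeatedly:
  7912^13439=2910  7912^13440=5210  7912^13441=13200  7912^13442=1064
Found 1064 at exponent 13442.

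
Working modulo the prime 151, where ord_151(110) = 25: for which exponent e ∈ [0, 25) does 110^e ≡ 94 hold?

21

Successive powers of 110 modulo 151:
  110^0=1  110^1=110  110^2=20  110^3=86  110^4=98  110^5=59
  110^6=148  110^7=123  110^8=91  110^9=44  110^10=8  110^11=125
  110^12=9  110^13=84  110^14=29  110^15=19  110^16=127  110^17=78
  110^18=124  110^19=50  110^20=64  110^21=94
So 110^21 ≡ 94 (mod 151), giving e = 21.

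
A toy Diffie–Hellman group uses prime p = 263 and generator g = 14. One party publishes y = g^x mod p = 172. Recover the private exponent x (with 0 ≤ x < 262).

Baby-step giant-step with m = ceil(sqrt(262)) = 17.
Baby table (14^j mod 263 for j=0..16):
  0:1  1:14  2:196  3:114  4:18  5:252  6:109  7:211
  8:61  9:65  10:121  11:116  12:46  13:118  14:74  15:247
  16:39
Giant step factor: 14^(-17) ≡ 171 (mod 263).
Scan 172·171^i mod 263 for i = 0, 1, …:
  i=0: 172   i=1: 219   i=2: 103   i=3: 255
  i=4: 210   i=5: 142   i=6: 86   i=7: 241
  i=8: 183   i=9: 259   i=10: 105   i=11: 71
  i=12: 43   i=13: 252
Match at i=13, j=5: x = 13·17 + 5 = 226.

226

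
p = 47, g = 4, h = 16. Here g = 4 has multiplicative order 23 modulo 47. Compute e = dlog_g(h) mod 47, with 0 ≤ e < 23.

Successive powers of 4 modulo 47:
  4^0=1  4^1=4  4^2=16
So 4^2 ≡ 16 (mod 47), giving e = 2.

2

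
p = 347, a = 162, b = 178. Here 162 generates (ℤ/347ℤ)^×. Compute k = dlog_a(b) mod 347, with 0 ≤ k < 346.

309

Baby-step giant-step with m = ceil(sqrt(346)) = 19.
Baby table (162^j mod 347 for j=0..18):
  0:1  1:162  2:219  3:84  4:75  5:5  6:116  7:54
  8:73  9:28  10:25  11:233  12:270  13:18  14:140  15:125
  16:124  17:309  18:90
Giant step factor: 162^(-19) ≡ 58 (mod 347).
Scan 178·58^i mod 347 for i = 0, 1, …:
  i=0: 178   i=1: 261   i=2: 217   i=3: 94
  i=4: 247   i=5: 99   i=6: 190   i=7: 263
  i=8: 333   i=9: 229     …   i=15: 30
  i=16: 5
Match at i=16, j=5: k = 16·19 + 5 = 309.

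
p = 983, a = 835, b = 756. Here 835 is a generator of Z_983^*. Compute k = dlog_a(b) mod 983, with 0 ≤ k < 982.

Baby-step giant-step with m = ceil(sqrt(982)) = 32.
Baby table (835^j mod 983 for j=0..31):
  0:1  1:835  2:278  3:142  4:610  5:156  6:504  7:116
  8:526  9:792  10:744  11:967  12:402  13:467  14:677  15:70
  16:453  17:783  18:110  19:431  20:107  21:875  22:256  23:449
  24:392  25:964  26:846  27:616  28:251  29:206  30:968  31:254
Giant step factor: 835^(-32) ≡ 888 (mod 983).
Scan 756·888^i mod 983 for i = 0, 1, …:
  i=0: 756   i=1: 922   i=2: 880   i=3: 938
  i=4: 343   i=5: 837   i=6: 108   i=7: 553
  i=8: 547   i=9: 134     …   i=21: 745
  i=22: 1
Match at i=22, j=0: k = 22·32 + 0 = 704.

704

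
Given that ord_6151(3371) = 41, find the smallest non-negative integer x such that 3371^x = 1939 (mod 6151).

39

Baby-step giant-step with m = ceil(sqrt(41)) = 7.
Baby table (3371^j mod 6151 for j=0..6):
  0:1  1:3371  2:2744  3:5071  4:712  5:1262  6:3861
Giant step factor: 3371^(-7) ≡ 796 (mod 6151).
Scan 1939·796^i mod 6151 for i = 0, 1, …:
  i=0: 1939   i=1: 5694   i=2: 5288   i=3: 1964
  i=4: 990   i=5: 712
Match at i=5, j=4: x = 5·7 + 4 = 39.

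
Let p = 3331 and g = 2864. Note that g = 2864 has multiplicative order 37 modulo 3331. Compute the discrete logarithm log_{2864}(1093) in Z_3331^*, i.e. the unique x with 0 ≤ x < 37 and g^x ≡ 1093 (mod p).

Successive powers of 2864 modulo 3331:
  2864^0=1  2864^1=2864  2864^2=1574  2864^3=1093
So 2864^3 ≡ 1093 (mod 3331), giving x = 3.

3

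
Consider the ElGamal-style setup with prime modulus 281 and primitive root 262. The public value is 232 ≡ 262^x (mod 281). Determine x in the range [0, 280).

224

Baby-step giant-step with m = ceil(sqrt(280)) = 17.
Baby table (262^j mod 281 for j=0..16):
  0:1  1:262  2:80  3:166  4:218  5:73  6:18  7:220
  8:35  9:178  10:271  11:190  12:43  13:26  14:68  15:113
  16:101
Giant step factor: 262^(-17) ≡ 41 (mod 281).
Scan 232·41^i mod 281 for i = 0, 1, …:
  i=0: 232   i=1: 239   i=2: 245   i=3: 210
  i=4: 180   i=5: 74   i=6: 224   i=7: 192
  i=8: 4   i=9: 164   i=10: 261   i=11: 23
  i=12: 100   i=13: 166
Match at i=13, j=3: x = 13·17 + 3 = 224.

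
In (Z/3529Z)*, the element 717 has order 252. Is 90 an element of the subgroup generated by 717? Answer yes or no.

yes

90 ∈ ⟨717⟩ iff 90^252 ≡ 1 (mod 3529), since |⟨717⟩| = 252.
90^252 mod 3529 = 1.
Since 1 = 1, 90 lies in the subgroup.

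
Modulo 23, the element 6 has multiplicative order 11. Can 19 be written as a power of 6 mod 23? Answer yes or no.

no

⟨6⟩ has order 11; its elements mod 23 are {1, 2, 3, 4, 6, 8, 9, 12, 13, 16, 18}.
19 is not in this set.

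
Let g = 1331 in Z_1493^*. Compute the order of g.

The order of 1331 must divide p − 1 = 1492 = 2^2 · 373.
Divisors: 1, 2, 4, 373, 746, 1492.
Check each in increasing order: 1331^1 ≡ 1331;  1331^2 ≡ 863;  1331^4 ≡ 1255;  1331^373 ≡ 1061;  1331^746 ≡ 1492;  1331^1492 ≡ 1.
Smallest exponent giving 1 is 1492.

1492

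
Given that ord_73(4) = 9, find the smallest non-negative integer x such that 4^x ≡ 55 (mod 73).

8

Successive powers of 4 modulo 73:
  4^0=1  4^1=4  4^2=16  4^3=64  4^4=37  4^5=2
  4^6=8  4^7=32  4^8=55
So 4^8 ≡ 55 (mod 73), giving x = 8.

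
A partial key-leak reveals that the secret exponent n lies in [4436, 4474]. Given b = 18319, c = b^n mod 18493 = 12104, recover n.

Compute 18319^4436 mod 18493 = 13187, then multiply by 18319 repeatedly:
  18319^4436=13187  18319^4437=17087  18319^4438=4235  18319^4439=2830  18319^4440=6891
  18319^4441=3011  18319^4442=12383  18319^4443=9039  18319^4444=17612  18319^4445=5350
  18319^4446=12243  18319^4447=14906  18319^4448=13869  18319^4449=9377  18319^4450=14279
  18319^4451=12009  18319^4452=143  18319^4453=12104
Found 12104 at exponent 4453.

4453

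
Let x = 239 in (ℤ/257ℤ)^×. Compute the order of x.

The order of 239 must divide p − 1 = 256 = 2^8.
Divisors: 1, 2, 4, 8, 16, 32, 64, 128, 256.
Check each in increasing order: 239^1 ≡ 239;  239^2 ≡ 67;  239^4 ≡ 120;  239^8 ≡ 8;  239^16 ≡ 64;  239^32 ≡ 241;  239^64 ≡ 256;  239^128 ≡ 1.
Smallest exponent giving 1 is 128.

128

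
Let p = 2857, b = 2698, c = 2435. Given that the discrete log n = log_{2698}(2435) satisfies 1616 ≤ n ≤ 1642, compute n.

1626

Compute 2698^1616 mod 2857 = 1208, then multiply by 2698 repeatedly:
  2698^1616=1208  2698^1617=2204  2698^1618=975  2698^1619=2110  2698^1620=1636
  2698^1621=2720  2698^1622=1784  2698^1623=2044  2698^1624=702  2698^1625=2662
  2698^1626=2435
Found 2435 at exponent 1626.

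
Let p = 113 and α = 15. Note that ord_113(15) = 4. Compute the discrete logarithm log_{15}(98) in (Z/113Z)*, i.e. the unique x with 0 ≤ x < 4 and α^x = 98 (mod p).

3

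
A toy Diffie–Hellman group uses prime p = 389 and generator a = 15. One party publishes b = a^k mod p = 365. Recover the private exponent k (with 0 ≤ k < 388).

Baby-step giant-step with m = ceil(sqrt(388)) = 20.
Baby table (15^j mod 389 for j=0..19):
  0:1  1:15  2:225  3:263  4:55  5:47  6:316  7:72
  8:302  9:251  10:264  11:70  12:272  13:190  14:127  15:349
  16:178  17:336  18:372  19:134
Giant step factor: 15^(-20) ≡ 6 (mod 389).
Scan 365·6^i mod 389 for i = 0, 1, …:
  i=0: 365   i=1: 245   i=2: 303   i=3: 262
  i=4: 16   i=5: 96   i=6: 187   i=7: 344
  i=8: 119   i=9: 325   i=10: 5   i=11: 30
  i=12: 180   i=13: 302
Match at i=13, j=8: k = 13·20 + 8 = 268.

268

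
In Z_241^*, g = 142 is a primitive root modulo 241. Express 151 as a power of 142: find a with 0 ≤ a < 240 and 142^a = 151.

28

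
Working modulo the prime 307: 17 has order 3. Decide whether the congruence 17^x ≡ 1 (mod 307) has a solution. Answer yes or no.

1 ∈ ⟨17⟩ iff 1^3 ≡ 1 (mod 307), since |⟨17⟩| = 3.
1^3 mod 307 = 1.
Since 1 = 1, 1 lies in the subgroup.

yes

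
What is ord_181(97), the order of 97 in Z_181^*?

180

The order of 97 must divide p − 1 = 180 = 2^2 · 3^2 · 5.
Divisors: 1, 2, 3, 4, 5, 6, 9, 10, 12, 15, 18, 20, 30, 36, 45, 60, 90, 180.
Check each in increasing order: 97^1 ≡ 97;  97^2 ≡ 178;  97^3 ≡ 71;  97^4 ≡ 9;  97^5 ≡ 149;  97^6 ≡ 154;  97^9 ≡ 74;  97^10 ≡ 119;  97^12 ≡ 5;  97^15 ≡ 174;  97^18 ≡ 46;  97^20 ≡ 43;  97^30 ≡ 49;  97^36 ≡ 125;  97^45 ≡ 19;  97^60 ≡ 48;  97^90 ≡ 180;  97^180 ≡ 1.
Smallest exponent giving 1 is 180.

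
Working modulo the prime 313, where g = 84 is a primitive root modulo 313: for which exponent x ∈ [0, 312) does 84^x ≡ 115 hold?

Baby-step giant-step with m = ceil(sqrt(312)) = 18.
Baby table (84^j mod 313 for j=0..17):
  0:1  1:84  2:170  3:195  4:104  5:285  6:152  7:248
  8:174  9:218  10:158  11:126  12:255  13:136  14:156  15:271
  16:228  17:59
Giant step factor: 84^(-18) ≡ 6 (mod 313).
Scan 115·6^i mod 313 for i = 0, 1, …:
  i=0: 115   i=1: 64   i=2: 71   i=3: 113
  i=4: 52   i=5: 312   i=6: 307   i=7: 277
  i=8: 97   i=9: 269   i=10: 49   i=11: 294
  i=12: 199   i=13: 255
Match at i=13, j=12: x = 13·18 + 12 = 246.

246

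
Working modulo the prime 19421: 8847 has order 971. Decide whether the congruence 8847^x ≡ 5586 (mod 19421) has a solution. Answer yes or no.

no

5586 ∈ ⟨8847⟩ iff 5586^971 ≡ 1 (mod 19421), since |⟨8847⟩| = 971.
5586^971 mod 19421 = 15.
Since 15 ≠ 1, 5586 does not lie in the subgroup.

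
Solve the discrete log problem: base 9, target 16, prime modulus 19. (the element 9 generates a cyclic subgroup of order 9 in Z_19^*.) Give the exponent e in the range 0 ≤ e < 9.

Successive powers of 9 modulo 19:
  9^0=1  9^1=9  9^2=5  9^3=7  9^4=6  9^5=16
So 9^5 ≡ 16 (mod 19), giving e = 5.

5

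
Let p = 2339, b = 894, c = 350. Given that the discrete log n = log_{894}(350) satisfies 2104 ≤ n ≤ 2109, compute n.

Compute 894^2104 mod 2339 = 350, then multiply by 894 repeatedly:
  894^2104=350
Found 350 at exponent 2104.

2104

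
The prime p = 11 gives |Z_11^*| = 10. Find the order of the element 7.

10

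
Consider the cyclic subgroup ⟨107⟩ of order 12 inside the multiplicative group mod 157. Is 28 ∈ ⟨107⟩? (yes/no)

⟨107⟩ has order 12; its elements mod 157 are {1, 12, 13, 22, 28, 50, 107, 129, 135, 144, 145, 156}.
28 is in this set.

yes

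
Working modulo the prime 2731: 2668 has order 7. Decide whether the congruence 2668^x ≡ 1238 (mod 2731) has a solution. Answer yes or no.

yes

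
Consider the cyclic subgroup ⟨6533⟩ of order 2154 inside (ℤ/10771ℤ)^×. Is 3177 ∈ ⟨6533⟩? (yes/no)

3177 ∈ ⟨6533⟩ iff 3177^2154 ≡ 1 (mod 10771), since |⟨6533⟩| = 2154.
3177^2154 mod 10771 = 6619.
Since 6619 ≠ 1, 3177 does not lie in the subgroup.

no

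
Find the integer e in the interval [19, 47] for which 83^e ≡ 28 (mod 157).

39

Compute 83^19 mod 157 = 95, then multiply by 83 repeatedly:
  83^19=95  83^20=35  83^21=79  83^22=120  83^23=69
  83^24=75  83^25=102  83^26=145  83^27=103  83^28=71
  83^29=84  83^30=64  83^31=131  83^32=40  83^33=23
  83^34=25  83^35=34  83^36=153  83^37=139  83^38=76
  83^39=28
Found 28 at exponent 39.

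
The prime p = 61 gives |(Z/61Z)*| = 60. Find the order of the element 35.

60

The order of 35 must divide p − 1 = 60 = 2^2 · 3 · 5.
Divisors: 1, 2, 3, 4, 5, 6, 10, 12, 15, 20, 30, 60.
Check each in increasing order: 35^1 ≡ 35;  35^2 ≡ 5;  35^3 ≡ 53;  35^4 ≡ 25;  35^5 ≡ 21;  35^6 ≡ 3;  35^10 ≡ 14;  35^12 ≡ 9;  35^15 ≡ 50;  35^20 ≡ 13;  35^30 ≡ 60;  35^60 ≡ 1.
Smallest exponent giving 1 is 60.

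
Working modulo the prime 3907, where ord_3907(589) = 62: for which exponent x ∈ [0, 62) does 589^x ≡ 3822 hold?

Baby-step giant-step with m = ceil(sqrt(62)) = 8.
Baby table (589^j mod 3907 for j=0..7):
  0:1  1:589  2:3105  3:369  4:2456  5:994  6:3323  7:3747
Giant step factor: 589^(-8) ≡ 1879 (mod 3907).
Scan 3822·1879^i mod 3907 for i = 0, 1, …:
  i=0: 3822   i=1: 472   i=2: 3906   i=3: 2028
  i=4: 1287   i=5: 3747
Match at i=5, j=7: x = 5·8 + 7 = 47.

47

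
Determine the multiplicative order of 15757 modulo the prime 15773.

The order of 15757 must divide p − 1 = 15772 = 2^2 · 3943.
Divisors: 1, 2, 4, 3943, 7886, 15772.
Check each in increasing order: 15757^1 ≡ 15757;  15757^2 ≡ 256;  15757^4 ≡ 2444;  15757^3943 ≡ 15772;  15757^7886 ≡ 1.
Smallest exponent giving 1 is 7886.

7886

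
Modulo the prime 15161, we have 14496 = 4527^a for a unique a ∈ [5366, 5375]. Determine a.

5368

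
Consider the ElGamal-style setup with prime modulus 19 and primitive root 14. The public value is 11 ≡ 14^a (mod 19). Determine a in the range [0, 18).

12

Successive powers of 14 modulo 19:
  14^0=1  14^1=14  14^2=6  14^3=8  14^4=17  14^5=10
  14^6=7  14^7=3  14^8=4  14^9=18  14^10=5  14^11=13
  14^12=11
So 14^12 ≡ 11 (mod 19), giving a = 12.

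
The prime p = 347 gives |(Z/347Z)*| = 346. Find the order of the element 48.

The order of 48 must divide p − 1 = 346 = 2 · 173.
Divisors: 1, 2, 173, 346.
Check each in increasing order: 48^1 ≡ 48;  48^2 ≡ 222;  48^173 ≡ 1.
Smallest exponent giving 1 is 173.

173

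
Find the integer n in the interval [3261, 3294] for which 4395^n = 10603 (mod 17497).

3261

Compute 4395^3261 mod 17497 = 10603, then multiply by 4395 repeatedly:
  4395^3261=10603
Found 10603 at exponent 3261.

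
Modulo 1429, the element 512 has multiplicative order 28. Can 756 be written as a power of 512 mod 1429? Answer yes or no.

yes

756 ∈ ⟨512⟩ iff 756^28 ≡ 1 (mod 1429), since |⟨512⟩| = 28.
756^28 mod 1429 = 1.
Since 1 = 1, 756 lies in the subgroup.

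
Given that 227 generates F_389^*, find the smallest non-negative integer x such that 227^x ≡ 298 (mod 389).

214

Baby-step giant-step with m = ceil(sqrt(388)) = 20.
Baby table (227^j mod 389 for j=0..19):
  0:1  1:227  2:181  3:242  4:85  5:234  6:214  7:342
  8:223  9:51  10:296  11:284  12:283  13:56  14:264  15:22
  16:326  17:92  18:267  19:314
Giant step factor: 227^(-20) ≡ 171 (mod 389).
Scan 298·171^i mod 389 for i = 0, 1, …:
  i=0: 298   i=1: 388   i=2: 218   i=3: 323
  i=4: 384   i=5: 312   i=6: 59   i=7: 364
  i=8: 4   i=9: 295   i=10: 264
Match at i=10, j=14: x = 10·20 + 14 = 214.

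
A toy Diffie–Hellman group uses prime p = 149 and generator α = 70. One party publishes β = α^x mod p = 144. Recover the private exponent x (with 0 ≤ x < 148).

Baby-step giant-step with m = ceil(sqrt(148)) = 13.
Baby table (70^j mod 149 for j=0..12):
  0:1  1:70  2:132  3:2  4:140  5:115  6:4  7:131
  8:81  9:8  10:113  11:13  12:16
Giant step factor: 70^(-13) ≡ 60 (mod 149).
Scan 144·60^i mod 149 for i = 0, 1, …:
  i=0: 144   i=1: 147   i=2: 29   i=3: 101
  i=4: 100   i=5: 40   i=6: 16
Match at i=6, j=12: x = 6·13 + 12 = 90.

90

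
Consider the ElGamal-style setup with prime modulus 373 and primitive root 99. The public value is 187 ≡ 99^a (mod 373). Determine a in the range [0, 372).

Baby-step giant-step with m = ceil(sqrt(372)) = 20.
Baby table (99^j mod 373 for j=0..19):
  0:1  1:99  2:103  3:126  4:165  5:296  6:210  7:275
  8:369  9:350  10:334  11:242  12:86  13:308  14:279  15:19
  16:16  17:92  18:156  19:151
Giant step factor: 99^(-20) ≡ 283 (mod 373).
Scan 187·283^i mod 373 for i = 0, 1, …:
  i=0: 187   i=1: 328   i=2: 320   i=3: 294
  i=4: 23   i=5: 168   i=6: 173   i=7: 96
  i=8: 312   i=9: 268   i=10: 125   i=11: 313
  i=12: 178   i=13: 19
Match at i=13, j=15: a = 13·20 + 15 = 275.

275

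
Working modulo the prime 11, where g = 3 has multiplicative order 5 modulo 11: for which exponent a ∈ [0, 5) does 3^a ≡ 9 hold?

Successive powers of 3 modulo 11:
  3^0=1  3^1=3  3^2=9
So 3^2 ≡ 9 (mod 11), giving a = 2.

2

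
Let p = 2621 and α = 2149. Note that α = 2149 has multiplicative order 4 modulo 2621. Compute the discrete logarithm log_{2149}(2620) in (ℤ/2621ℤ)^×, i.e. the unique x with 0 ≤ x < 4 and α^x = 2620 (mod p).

2

Successive powers of 2149 modulo 2621:
  2149^0=1  2149^1=2149  2149^2=2620
So 2149^2 ≡ 2620 (mod 2621), giving x = 2.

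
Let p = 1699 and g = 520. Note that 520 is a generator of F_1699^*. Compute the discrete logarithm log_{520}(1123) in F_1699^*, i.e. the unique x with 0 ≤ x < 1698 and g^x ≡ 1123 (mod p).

1379

Baby-step giant-step with m = ceil(sqrt(1698)) = 42.
Baby table (520^j mod 1699 for j=0..41):
  0:1  1:520  2:259  3:459  4:820  5:1650  6:5  7:901
  8:1295  9:596  10:702  11:1454  12:25  13:1107  14:1378  15:1281
  16:112  17:474  18:125  19:438  20:94  21:1308  22:560  23:671
  24:625  25:491  26:470  27:1443  28:1101  29:1656  30:1426  31:756
  32:651  33:419  34:408  35:1484  36:334  37:382  38:1556  39:396
  40:341  41:624
Giant step factor: 520^(-42) ≡ 703 (mod 1699).
Scan 1123·703^i mod 1699 for i = 0, 1, …:
  i=0: 1123   i=1: 1133   i=2: 1367   i=3: 1066
  i=4: 139   i=5: 874   i=6: 1083   i=7: 197
  i=8: 872   i=9: 1376     …   i=31: 1138
  i=32: 1484
Match at i=32, j=35: x = 32·42 + 35 = 1379.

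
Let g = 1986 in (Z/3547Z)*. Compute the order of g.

The order of 1986 must divide p − 1 = 3546 = 2 · 3^2 · 197.
Divisors: 1, 2, 3, 6, 9, 18, 197, 394, 591, 1182, 1773, 3546.
Check each in increasing order: 1986^1 ≡ 1986;  1986^2 ≡ 3479;  1986^3 ≡ 3285;  1986^6 ≡ 1251;  1986^9 ≡ 2109;  1986^18 ≡ 3490;  1986^197 ≡ 1177;  1986^394 ≡ 1999;  1986^591 ≡ 1162;  1986^1182 ≡ 2384;  1986^1773 ≡ 1.
Smallest exponent giving 1 is 1773.

1773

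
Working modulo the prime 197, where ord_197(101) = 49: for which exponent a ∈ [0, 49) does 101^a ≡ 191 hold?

21

Baby-step giant-step with m = ceil(sqrt(49)) = 7.
Baby table (101^j mod 197 for j=0..6):
  0:1  1:101  2:154  3:188  4:76  5:190  6:81
Giant step factor: 101^(-7) ≡ 36 (mod 197).
Scan 191·36^i mod 197 for i = 0, 1, …:
  i=0: 191   i=1: 178   i=2: 104   i=3: 1
Match at i=3, j=0: a = 3·7 + 0 = 21.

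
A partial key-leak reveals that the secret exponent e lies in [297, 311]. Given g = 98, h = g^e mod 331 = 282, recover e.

309

Compute 98^297 mod 331 = 267, then multiply by 98 repeatedly:
  98^297=267  98^298=17  98^299=11  98^300=85  98^301=55
  98^302=94  98^303=275  98^304=139  98^305=51  98^306=33
  98^307=255  98^308=165  98^309=282
Found 282 at exponent 309.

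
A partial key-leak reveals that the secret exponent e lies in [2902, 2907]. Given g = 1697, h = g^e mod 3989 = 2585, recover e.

2902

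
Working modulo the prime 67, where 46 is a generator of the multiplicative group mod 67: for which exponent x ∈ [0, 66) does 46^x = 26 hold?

28

Baby-step giant-step with m = ceil(sqrt(66)) = 9.
Baby table (46^j mod 67 for j=0..8):
  0:1  1:46  2:39  3:52  4:47  5:18  6:24  7:32
  8:65
Giant step factor: 46^(-9) ≡ 8 (mod 67).
Scan 26·8^i mod 67 for i = 0, 1, …:
  i=0: 26   i=1: 7   i=2: 56   i=3: 46
Match at i=3, j=1: x = 3·9 + 1 = 28.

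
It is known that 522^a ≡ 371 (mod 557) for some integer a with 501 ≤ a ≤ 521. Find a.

Compute 522^501 mod 557 = 202, then multiply by 522 repeatedly:
  522^501=202  522^502=171  522^503=142  522^504=43  522^505=166
  522^506=317  522^507=45  522^508=96  522^509=539  522^510=73
  522^511=230  522^512=305  522^513=465  522^514=435  522^515=371
Found 371 at exponent 515.

515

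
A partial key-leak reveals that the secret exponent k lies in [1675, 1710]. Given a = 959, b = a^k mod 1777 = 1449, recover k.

1685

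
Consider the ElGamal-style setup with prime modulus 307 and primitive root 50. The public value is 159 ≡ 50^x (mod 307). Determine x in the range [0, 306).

173

Baby-step giant-step with m = ceil(sqrt(306)) = 18.
Baby table (50^j mod 307 for j=0..17):
  0:1  1:50  2:44  3:51  4:94  5:95  6:145  7:189
  8:240  9:27  10:122  11:267  12:149  13:82  14:109  15:231
  16:191  17:33
Giant step factor: 50^(-18) ≡ 299 (mod 307).
Scan 159·299^i mod 307 for i = 0, 1, …:
  i=0: 159   i=1: 263   i=2: 45   i=3: 254
  i=4: 117   i=5: 292   i=6: 120   i=7: 268
  i=8: 5   i=9: 267
Match at i=9, j=11: x = 9·18 + 11 = 173.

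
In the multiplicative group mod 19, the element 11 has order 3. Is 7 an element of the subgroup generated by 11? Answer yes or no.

7 ∈ ⟨11⟩ iff 7^3 ≡ 1 (mod 19), since |⟨11⟩| = 3.
7^3 mod 19 = 1.
Since 1 = 1, 7 lies in the subgroup.

yes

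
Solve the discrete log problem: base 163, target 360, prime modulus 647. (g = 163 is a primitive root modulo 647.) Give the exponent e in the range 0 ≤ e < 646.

595

Baby-step giant-step with m = ceil(sqrt(646)) = 26.
Baby table (163^j mod 647 for j=0..25):
  0:1  1:163  2:42  3:376  4:470  5:264  6:330  7:89
  8:273  9:503  10:467  11:422  12:204  13:255  14:157  15:358
  16:124  17:155  18:32  19:40  20:50  21:386  22:159  23:37
  24:208  25:260
Giant step factor: 163^(-26) ≡ 432 (mod 647).
Scan 360·432^i mod 647 for i = 0, 1, …:
  i=0: 360   i=1: 240   i=2: 160   i=3: 538
  i=4: 143   i=5: 311   i=6: 423   i=7: 282
  i=8: 188   i=9: 341     …   i=21: 379
  i=22: 37
Match at i=22, j=23: e = 22·26 + 23 = 595.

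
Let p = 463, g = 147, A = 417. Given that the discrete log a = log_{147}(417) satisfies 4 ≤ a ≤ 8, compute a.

Compute 147^4 mod 463 = 417, then multiply by 147 repeatedly:
  147^4=417
Found 417 at exponent 4.

4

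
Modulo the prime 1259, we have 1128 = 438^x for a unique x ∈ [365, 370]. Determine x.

368

Compute 438^365 mod 1259 = 789, then multiply by 438 repeatedly:
  438^365=789  438^366=616  438^367=382  438^368=1128
Found 1128 at exponent 368.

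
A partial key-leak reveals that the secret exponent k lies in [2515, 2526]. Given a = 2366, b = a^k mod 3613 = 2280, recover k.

2515

Compute 2366^2515 mod 3613 = 2280, then multiply by 2366 repeatedly:
  2366^2515=2280
Found 2280 at exponent 2515.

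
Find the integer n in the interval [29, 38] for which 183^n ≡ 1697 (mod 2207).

Compute 183^29 mod 2207 = 635, then multiply by 183 repeatedly:
  183^29=635  183^30=1441  183^31=1070  183^32=1594  183^33=378
  183^34=757  183^35=1697
Found 1697 at exponent 35.

35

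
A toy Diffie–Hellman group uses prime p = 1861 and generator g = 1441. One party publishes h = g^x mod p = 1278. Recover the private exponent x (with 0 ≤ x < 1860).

Baby-step giant-step with m = ceil(sqrt(1860)) = 44.
Baby table (1441^j mod 1861 for j=0..43):
  0:1  1:1441  2:1466  3:271  4:1562  5:893  6:862  7:855
  8:73  9:977  10:941  11:1173  12:505  13:54  14:1513  15:1002
  16:1607  17:603  18:1697  19:23  20:1506  21:220  22:650  23:567
  24:68  25:1216  26:1055  27:1679  28:139  29:1172  30:925  31:449
  32:1242  33:1301  34:714  35:1602  36:842  37:1811  38:529  39:1140
  40:1338  41:62  42:14  43:1564
Giant step factor: 1441^(-44) ≡ 1545 (mod 1861).
Scan 1278·1545^i mod 1861 for i = 0, 1, …:
  i=0: 1278   i=1: 1850   i=2: 1615   i=3: 1435
  i=4: 624   i=5: 82   i=6: 142   i=7: 1653
  i=8: 593   i=9: 573     …   i=13: 804
  i=14: 893
Match at i=14, j=5: x = 14·44 + 5 = 621.

621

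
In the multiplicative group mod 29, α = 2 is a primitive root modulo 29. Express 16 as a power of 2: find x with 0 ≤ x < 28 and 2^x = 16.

4

Successive powers of 2 modulo 29:
  2^0=1  2^1=2  2^2=4  2^3=8  2^4=16
So 2^4 ≡ 16 (mod 29), giving x = 4.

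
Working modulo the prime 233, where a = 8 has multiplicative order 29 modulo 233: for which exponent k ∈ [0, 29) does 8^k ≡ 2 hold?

Successive powers of 8 modulo 233:
  8^0=1  8^1=8  8^2=64  8^3=46  8^4=135  8^5=148
  8^6=19  8^7=152  8^8=51  8^9=175  8^10=2
So 8^10 ≡ 2 (mod 233), giving k = 10.

10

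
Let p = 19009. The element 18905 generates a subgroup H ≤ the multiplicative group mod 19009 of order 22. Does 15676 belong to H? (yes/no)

yes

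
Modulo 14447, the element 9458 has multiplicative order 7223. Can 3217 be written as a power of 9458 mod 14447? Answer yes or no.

3217 ∈ ⟨9458⟩ iff 3217^7223 ≡ 1 (mod 14447), since |⟨9458⟩| = 7223.
3217^7223 mod 14447 = 14446.
Since 14446 ≠ 1, 3217 does not lie in the subgroup.

no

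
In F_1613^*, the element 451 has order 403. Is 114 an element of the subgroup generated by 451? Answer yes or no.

114 ∈ ⟨451⟩ iff 114^403 ≡ 1 (mod 1613), since |⟨451⟩| = 403.
114^403 mod 1613 = 1.
Since 1 = 1, 114 lies in the subgroup.

yes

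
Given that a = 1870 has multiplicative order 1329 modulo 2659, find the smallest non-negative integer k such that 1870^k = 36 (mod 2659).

733

Baby-step giant-step with m = ceil(sqrt(1329)) = 37.
Baby table (1870^j mod 2659 for j=0..36):
  0:1  1:1870  2:315  3:1411  4:842  5:412  6:1989  7:2148
  8:1670  9:1234  10:2227  11:496  12:2188  13:2018  14:539  15:169
  16:2268  17:55  18:1808  19:1371  20:494  21:1107  22:1388  23:376
  24:1144  25:1444  26:1395  27:171  28:690  29:685  30:1971  31:396
  32:1318  33:2426  34:366  35:1057  36:953
Giant step factor: 1870^(-37) ≡ 1655 (mod 2659).
Scan 36·1655^i mod 2659 for i = 0, 1, …:
  i=0: 36   i=1: 1082   i=2: 1203   i=3: 2033
  i=4: 980   i=5: 2569   i=6: 2613   i=7: 981
  i=8: 1565   i=9: 209     …   i=18: 2469
  i=19: 1971
Match at i=19, j=30: k = 19·37 + 30 = 733.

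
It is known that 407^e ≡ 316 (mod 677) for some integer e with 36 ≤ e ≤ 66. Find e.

Compute 407^36 mod 677 = 232, then multiply by 407 repeatedly:
  407^36=232  407^37=321  407^38=663  407^39=395  407^40=316
Found 316 at exponent 40.

40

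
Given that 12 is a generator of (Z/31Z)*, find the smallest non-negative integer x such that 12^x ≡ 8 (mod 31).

Successive powers of 12 modulo 31:
  12^0=1  12^1=12  12^2=20  12^3=23  12^4=28  12^5=26
  12^6=2  12^7=24  12^8=9  12^9=15  12^10=25  12^11=21
  12^12=4  12^13=17  12^14=18  12^15=30  12^16=19  12^17=11
  12^18=8
So 12^18 ≡ 8 (mod 31), giving x = 18.

18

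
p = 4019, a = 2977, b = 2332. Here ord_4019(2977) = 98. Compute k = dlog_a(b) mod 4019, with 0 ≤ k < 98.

83

Baby-step giant-step with m = ceil(sqrt(98)) = 10.
Baby table (2977^j mod 4019 for j=0..9):
  0:1  1:2977  2:634  3:2507  4:56  5:1933  6:3352  7:3746
  8:3136  9:3754
Giant step factor: 2977^(-10) ≡ 2457 (mod 4019).
Scan 2332·2457^i mod 4019 for i = 0, 1, …:
  i=0: 2332   i=1: 2649   i=2: 1832   i=3: 3963
  i=4: 3073   i=5: 2679   i=6: 3200   i=7: 1236
  i=8: 2507
Match at i=8, j=3: k = 8·10 + 3 = 83.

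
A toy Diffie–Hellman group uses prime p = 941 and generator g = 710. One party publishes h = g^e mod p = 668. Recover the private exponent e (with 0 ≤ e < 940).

Baby-step giant-step with m = ceil(sqrt(940)) = 31.
Baby table (710^j mod 941 for j=0..30):
  0:1  1:710  2:665  3:709  4:896  5:44  6:187  7:89
  8:143  9:843  10:54  11:700  12:152  13:646  14:393  15:494
  16:688  17:101  18:194  19:354  20:93  21:160  22:680  23:67
  24:520  25:328  26:453  27:749  28:125  29:296  30:317
Giant step factor: 710^(-31) ≡ 930 (mod 941).
Scan 668·930^i mod 941 for i = 0, 1, …:
  i=0: 668   i=1: 180   i=2: 843
Match at i=2, j=9: e = 2·31 + 9 = 71.

71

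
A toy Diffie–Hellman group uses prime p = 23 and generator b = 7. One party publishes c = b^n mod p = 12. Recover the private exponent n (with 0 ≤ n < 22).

8

Successive powers of 7 modulo 23:
  7^0=1  7^1=7  7^2=3  7^3=21  7^4=9  7^5=17
  7^6=4  7^7=5  7^8=12
So 7^8 ≡ 12 (mod 23), giving n = 8.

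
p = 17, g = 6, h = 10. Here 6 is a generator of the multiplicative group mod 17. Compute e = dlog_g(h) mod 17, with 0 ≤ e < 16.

13

Successive powers of 6 modulo 17:
  6^0=1  6^1=6  6^2=2  6^3=12  6^4=4  6^5=7
  6^6=8  6^7=14  6^8=16  6^9=11  6^10=15  6^11=5
  6^12=13  6^13=10
So 6^13 ≡ 10 (mod 17), giving e = 13.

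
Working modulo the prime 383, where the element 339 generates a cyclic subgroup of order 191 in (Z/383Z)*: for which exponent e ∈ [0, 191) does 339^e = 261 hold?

123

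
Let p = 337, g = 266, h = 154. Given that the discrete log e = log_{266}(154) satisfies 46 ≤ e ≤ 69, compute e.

Compute 266^46 mod 337 = 188, then multiply by 266 repeatedly:
  266^46=188  266^47=132  266^48=64  266^49=174  266^50=115
  266^51=260  266^52=75  266^53=67  266^54=298  266^55=73
  266^56=209  266^57=326  266^58=107  266^59=154
Found 154 at exponent 59.

59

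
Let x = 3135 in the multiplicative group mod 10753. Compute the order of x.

The order of 3135 must divide p − 1 = 10752 = 2^9 · 3 · 7.
Divisors: 1, 2, 3, 4, 6, 7, 8, 12, 14, 16, 21, 24, 28, 32, 42, 48, 56, 64, 84, 96, 112, 128, 168, 192, 224, 256, 336, 384, 448, 512, 672, 768, 896, 1344, 1536, 1792, 2688, 3584, 5376, 10752.
Check each in increasing order: 3135^1 ≡ 3135;  3135^2 ≡ 10736;  3135^3 ≡ 470;  3135^4 ≡ 289;  3135^6 ≡ 5840;  3135^7 ≡ 6794;  3135^8 ≡ 8250;  3135^12 ≡ 7837;  3135^14 ≡ 6560;  3135^16 ≡ 6763;  3135^21 ≡ 8208;  3135^24 ≡ 8186;  3135^28 ≡ 94;  3135^32 ≡ 5660;  3135^42 ≡ 3719;  3135^48 ≡ 8653;  3135^56 ≡ 8836;  3135^64 ≡ 2413;  3135^84 ≡ 2603;  3135^96 ≡ 1270;  3135^112 ≡ 8116;  3135^128 ≡ 5196;  3135^168 ≡ 1219;  3135^192 ≡ 10703;  3135^224 ≡ 7331;  3135^256 ≡ 8386;  3135^336 ≡ 2047;  3135^384 ≡ 2500;  3135^448 ≡ 67;  3135^512 ≡ 376;  3135^672 ≡ 7292;  3135^768 ≡ 2507;  3135^896 ≡ 4489;  3135^1344 ≡ 10432;  3135^1536 ≡ 5297;  3135^1792 ≡ 10752;  3135^2688 ≡ 6264;  3135^3584 ≡ 1.
Smallest exponent giving 1 is 3584.

3584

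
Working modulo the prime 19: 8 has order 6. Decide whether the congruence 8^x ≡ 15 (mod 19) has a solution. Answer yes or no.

no

15 ∈ ⟨8⟩ iff 15^6 ≡ 1 (mod 19), since |⟨8⟩| = 6.
15^6 mod 19 = 11.
Since 11 ≠ 1, 15 does not lie in the subgroup.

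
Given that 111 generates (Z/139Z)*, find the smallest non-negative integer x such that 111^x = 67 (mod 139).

64

Baby-step giant-step with m = ceil(sqrt(138)) = 12.
Baby table (111^j mod 139 for j=0..11):
  0:1  1:111  2:89  3:10  4:137  5:56  6:100  7:119
  8:4  9:27  10:78  11:40
Giant step factor: 111^(-12) ≡ 52 (mod 139).
Scan 67·52^i mod 139 for i = 0, 1, …:
  i=0: 67   i=1: 9   i=2: 51   i=3: 11
  i=4: 16   i=5: 137
Match at i=5, j=4: x = 5·12 + 4 = 64.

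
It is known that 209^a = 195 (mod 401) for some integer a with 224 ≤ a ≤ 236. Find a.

224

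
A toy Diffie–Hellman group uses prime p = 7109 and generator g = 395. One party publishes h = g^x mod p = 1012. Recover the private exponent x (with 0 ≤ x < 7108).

Baby-step giant-step with m = ceil(sqrt(7108)) = 85.
Baby table (395^j mod 7109 for j=0..84):
  0:1  1:395  2:6736  3:1954  4:4058  5:3385  6:583  7:2797
  8:2920  9:1742  10:5626  11:4262  12:5766  13:2690  14:3309  15:6108
  16:2709  17:3705  18:6130  19:4290  20:2608  21:6464  22:1149  23:5988
  24:5072  25:5811  26:6247  27:742  28:1621  29:485  30:6741  31:3929
  32:2193  33:6046  34:6655  35:5504  36:5835  37:1509  38:6008  39:5863
  40:5460  41:2673  42:3703  43:5340  44:5036  45:5809  46:5457  47:1488
  48:4822  49:6587  50:7080  51:2763  52:3708  53:206  54:3171  55:1361
  56:4420  57:4195  58:628  59:6354  60:353  61:4364  62:3402  63:189
  64:3565  65:593  66:6747  67:6299  68:7064  69:3552  70:2567  71:4487
  72:2224  73:4073  74:2201  75:2097  76:3671  77:6918  78:2754  79:153
  80:3563  81:6912  82:384  83:2391  84:6057
Giant step factor: 395^(-85) ≡ 4014 (mod 7109).
Scan 1012·4014^i mod 7109 for i = 0, 1, …:
  i=0: 1012   i=1: 2929   i=2: 5829   i=3: 1887
  i=4: 3333   i=5: 6633   i=6: 1657   i=7: 4283
  i=8: 2400   i=9: 905   i=10: 7080
Match at i=10, j=50: x = 10·85 + 50 = 900.

900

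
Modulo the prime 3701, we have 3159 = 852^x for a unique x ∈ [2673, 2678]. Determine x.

2677

Compute 852^2673 mod 3701 = 339, then multiply by 852 repeatedly:
  852^2673=339  852^2674=150  852^2675=1966  852^2676=2180  852^2677=3159
Found 3159 at exponent 2677.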